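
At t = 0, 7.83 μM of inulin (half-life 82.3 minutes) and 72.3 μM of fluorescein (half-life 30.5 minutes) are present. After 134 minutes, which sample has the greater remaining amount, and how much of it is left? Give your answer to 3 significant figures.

fluorescein, 3.44 μM

inulin: 7.83 × (1/2)^1.6282 ≈ 2.533 μM.
fluorescein: 72.3 × (1/2)^4.3934 ≈ 3.4402 μM.
Fluorescein has more remaining, at ≈ 3.4402 μM.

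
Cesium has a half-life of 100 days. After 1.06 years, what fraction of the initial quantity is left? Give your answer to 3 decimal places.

1.06 years = 386.9 days.
n = 386.9/100 ≈ 3.869 half-lives.
Fraction remaining = (1/2)^3.869 ≈ 0.068441.

0.068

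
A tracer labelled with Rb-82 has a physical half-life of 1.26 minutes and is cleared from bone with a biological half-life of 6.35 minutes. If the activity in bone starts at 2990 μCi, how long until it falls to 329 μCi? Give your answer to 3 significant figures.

3.35 minutes

1/t_eff = 1/t_phys + 1/t_biol = 1/1.26 + 1/6.35 = 0.95113 per minute.
t_eff = 1.26 × 6.35 / (1.26 + 6.35) ≈ 1.0514 minutes.
n = log₂(2990/329) ≈ 3.184; t = 3.184 × 1.0514 ≈ 3.3476 minutes.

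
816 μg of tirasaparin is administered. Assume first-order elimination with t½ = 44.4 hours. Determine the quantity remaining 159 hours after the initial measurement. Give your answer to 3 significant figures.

68.2 μg

Number of half-lives: n = 159/44.4 ≈ 3.5811.
Remaining = 816 × (1/2)^3.5811 = 816 × 0.083558 ≈ 68.183 μg.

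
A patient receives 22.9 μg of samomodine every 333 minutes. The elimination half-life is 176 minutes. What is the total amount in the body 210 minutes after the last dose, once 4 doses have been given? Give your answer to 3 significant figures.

The 4 doses were given 1209, 876, 543, 210 minutes ago.
Total = 22.9·(1/2)^(1209/176) + 22.9·(1/2)^(876/176) + 22.9·(1/2)^(543/176) + 22.9·(1/2)^(210/176)
      = 0.19587 + 0.72699 + 2.6983 + 10.015 ≈ 13.636 μg.

13.6 μg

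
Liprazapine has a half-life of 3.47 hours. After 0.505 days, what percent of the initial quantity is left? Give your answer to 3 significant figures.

0.505 days = 12.12 hours.
n = 12.12/3.47 ≈ 3.4928 half-lives.
Fraction remaining = (1/2)^3.4928 ≈ 0.088831, i.e. 8.8831%.

8.88%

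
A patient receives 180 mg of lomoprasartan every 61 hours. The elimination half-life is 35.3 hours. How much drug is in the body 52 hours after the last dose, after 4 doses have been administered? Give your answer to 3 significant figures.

The 4 doses were given 235, 174, 113, 52 hours ago.
Total = 180·(1/2)^(235/35.3) + 180·(1/2)^(174/35.3) + 180·(1/2)^(113/35.3) + 180·(1/2)^(52/35.3)
      = 1.7834 + 5.908 + 19.572 + 64.838 ≈ 92.101 mg.

92.1 mg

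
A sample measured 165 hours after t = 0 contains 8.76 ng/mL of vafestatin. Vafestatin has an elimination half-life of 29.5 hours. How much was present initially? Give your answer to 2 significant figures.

420 ng/mL

Number of half-lives elapsed: n = 165/29.5 ≈ 5.5932.
A₀ = A × 2^n = 8.76 × 2^5.5932 = 8.76 × 48.276 ≈ 422.89 ng/mL.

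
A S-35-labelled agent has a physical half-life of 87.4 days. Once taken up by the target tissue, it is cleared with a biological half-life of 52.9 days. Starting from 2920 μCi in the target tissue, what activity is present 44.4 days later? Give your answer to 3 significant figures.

1/t_eff = 1/t_phys + 1/t_biol = 1/87.4 + 1/52.9 = 0.030345 per day.
t_eff = 87.4 × 52.9 / (87.4 + 52.9) ≈ 32.954 days.
Remaining = 2920 × (1/2)^(44.4/32.954) = 2920 × (1/2)^1.3473 ≈ 1147.6 μCi.

1150 μCi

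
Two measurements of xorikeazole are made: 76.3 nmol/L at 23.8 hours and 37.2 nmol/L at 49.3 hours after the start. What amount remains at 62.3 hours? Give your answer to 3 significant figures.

25.8 nmol/L

Over Δt = 49.3 − 23.8 = 25.5 hours, the level fell by a factor of 76.3/37.2 ≈ 2.0511.
n = log₂(2.0511) ≈ 1.0364 half-lives, so t½ = 25.5/1.0364 ≈ 24.605 hours.
From t = 49.3 to t = 62.3: 37.2 × (1/2)^((62.3−49.3)/24.605) ≈ 25.793 nmol/L.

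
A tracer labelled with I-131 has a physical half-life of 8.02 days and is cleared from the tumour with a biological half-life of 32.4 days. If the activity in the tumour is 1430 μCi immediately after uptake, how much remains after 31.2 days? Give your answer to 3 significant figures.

49.5 μCi

1/t_eff = 1/t_phys + 1/t_biol = 1/8.02 + 1/32.4 = 0.15555 per day.
t_eff = 8.02 × 32.4 / (8.02 + 32.4) ≈ 6.4287 days.
Remaining = 1430 × (1/2)^(31.2/6.4287) = 1430 × (1/2)^4.8532 ≈ 49.473 μCi.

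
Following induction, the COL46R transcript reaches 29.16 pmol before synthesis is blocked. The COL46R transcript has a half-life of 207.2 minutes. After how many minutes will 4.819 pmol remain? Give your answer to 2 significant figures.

Fraction remaining = 4.819/29.16 ≈ 0.16526.
n = log₂(29.16/4.819) = ln(6.051)/ln 2 ≈ 2.5972 half-lives.
t = n × t½ = 2.5972 × 207.2 ≈ 538.14 minutes.

540 minutes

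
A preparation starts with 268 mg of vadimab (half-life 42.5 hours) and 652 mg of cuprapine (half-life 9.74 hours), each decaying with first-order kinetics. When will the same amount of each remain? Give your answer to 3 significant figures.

16.2 hours

Set 268·(1/2)^(t/42.5) = 652·(1/2)^(t/9.74).
Taking log₂: log₂(268/652) = t·(1/42.5 − 1/9.74).
log₂(0.41104) = -1.2826; 1/42.5 − 1/9.74 = -0.07914.
t = -1.2826 / -0.07914 ≈ 16.207 hours.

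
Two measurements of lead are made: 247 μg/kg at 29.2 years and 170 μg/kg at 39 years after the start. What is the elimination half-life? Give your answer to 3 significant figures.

18.2 years

Over Δt = 39 − 29.2 = 9.8 years, the level fell by a factor of 247/170 ≈ 1.4529.
n = log₂(1.4529) ≈ 0.53898 half-lives, so t½ = 9.8/0.53898 ≈ 18.183 years.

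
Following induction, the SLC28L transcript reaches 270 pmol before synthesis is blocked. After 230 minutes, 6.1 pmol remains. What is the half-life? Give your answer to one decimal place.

42.1 minutes

A/A₀ = 6.1/270 ≈ 0.022593.
n = log₂(44.262) ≈ 5.468 half-lives elapsed in 230 minutes.
t½ = 230/5.468 ≈ 42.063 minutes.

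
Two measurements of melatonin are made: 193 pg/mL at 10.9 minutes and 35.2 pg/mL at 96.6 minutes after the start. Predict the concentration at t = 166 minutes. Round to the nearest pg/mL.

9 pg/mL

Over Δt = 96.6 − 10.9 = 85.7 minutes, the level fell by a factor of 193/35.2 ≈ 5.483.
n = log₂(5.483) ≈ 2.455 half-lives, so t½ = 85.7/2.455 ≈ 34.909 minutes.
From t = 96.6 to t = 166: 35.2 × (1/2)^((166−96.6)/34.909) ≈ 8.8733 pg/mL.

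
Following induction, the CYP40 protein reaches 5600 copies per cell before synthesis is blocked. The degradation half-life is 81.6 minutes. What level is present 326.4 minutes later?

350 copies per cell

Elapsed time is 4 half-lives (326.4/81.6).
Each half-life halves the amount: 5600 × (1/2)^4 = 5600/16 = 350 copies per cell.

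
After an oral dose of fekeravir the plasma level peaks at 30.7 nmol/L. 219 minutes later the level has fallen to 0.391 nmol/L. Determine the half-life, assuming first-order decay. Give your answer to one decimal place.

34.8 minutes

A/A₀ = 0.391/30.7 ≈ 0.012736.
n = log₂(78.517) ≈ 6.2949 half-lives elapsed in 219 minutes.
t½ = 219/6.2949 ≈ 34.79 minutes.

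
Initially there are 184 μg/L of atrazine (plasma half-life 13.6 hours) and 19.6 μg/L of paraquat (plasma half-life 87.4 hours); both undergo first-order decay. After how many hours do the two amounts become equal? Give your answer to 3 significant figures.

52.0 hours

Set 184·(1/2)^(t/13.6) = 19.6·(1/2)^(t/87.4).
Taking log₂: log₂(184/19.6) = t·(1/13.6 − 1/87.4).
log₂(9.3878) = 3.2308; 1/13.6 − 1/87.4 = 0.062088.
t = 3.2308 / 0.062088 ≈ 52.036 hours.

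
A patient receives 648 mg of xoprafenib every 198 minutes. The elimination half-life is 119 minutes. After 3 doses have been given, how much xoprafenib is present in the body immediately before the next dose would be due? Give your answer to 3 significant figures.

289 mg

The 3 doses were given 594, 396, 198 minutes ago.
Total = 648·(1/2)^(594/119) + 648·(1/2)^(396/119) + 648·(1/2)^(198/119)
      = 20.368 + 64.54 + 204.5 ≈ 289.41 mg.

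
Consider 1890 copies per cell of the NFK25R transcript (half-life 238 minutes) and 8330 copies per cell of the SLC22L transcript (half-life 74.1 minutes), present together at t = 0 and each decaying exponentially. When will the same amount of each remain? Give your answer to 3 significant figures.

230 minutes

Set 1890·(1/2)^(t/238) = 8330·(1/2)^(t/74.1).
Taking log₂: log₂(1890/8330) = t·(1/238 − 1/74.1).
log₂(0.22689) = -2.1399; 1/238 − 1/74.1 = -0.0092936.
t = -2.1399 / -0.0092936 ≈ 230.26 minutes.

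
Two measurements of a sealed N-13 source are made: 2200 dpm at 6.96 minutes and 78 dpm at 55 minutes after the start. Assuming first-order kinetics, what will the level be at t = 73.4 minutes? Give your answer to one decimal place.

Over Δt = 55 − 6.96 = 48.04 minutes, the level fell by a factor of 2200/78 ≈ 28.205.
n = log₂(28.205) ≈ 4.8179 half-lives, so t½ = 48.04/4.8179 ≈ 9.9712 minutes.
From t = 55 to t = 73.4: 78 × (1/2)^((73.4−55)/9.9712) ≈ 21.707 dpm.

21.7 dpm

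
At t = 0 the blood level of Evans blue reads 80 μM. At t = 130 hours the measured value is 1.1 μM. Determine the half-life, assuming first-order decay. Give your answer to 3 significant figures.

A/A₀ = 1.1/80 ≈ 0.01375.
n = log₂(72.727) ≈ 6.1844 half-lives elapsed in 130 hours.
t½ = 130/6.1844 ≈ 21.021 hours.

21.0 hours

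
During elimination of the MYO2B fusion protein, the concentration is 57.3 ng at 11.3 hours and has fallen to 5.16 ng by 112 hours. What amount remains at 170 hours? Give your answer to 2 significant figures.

Over Δt = 112 − 11.3 = 100.7 hours, the level fell by a factor of 57.3/5.16 ≈ 11.105.
n = log₂(11.105) ≈ 3.4731 half-lives, so t½ = 100.7/3.4731 ≈ 28.994 hours.
From t = 112 to t = 170: 5.16 × (1/2)^((170−112)/28.994) ≈ 1.2897 ng.

1.3 ng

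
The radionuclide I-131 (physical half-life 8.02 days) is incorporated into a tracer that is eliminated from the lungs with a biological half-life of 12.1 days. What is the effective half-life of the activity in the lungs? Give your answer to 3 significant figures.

1/t_eff = 1/t_phys + 1/t_biol = 1/8.02 + 1/12.1 = 0.20733 per day.
t_eff = 8.02 × 12.1 / (8.02 + 12.1) ≈ 4.8232 days.

4.82 days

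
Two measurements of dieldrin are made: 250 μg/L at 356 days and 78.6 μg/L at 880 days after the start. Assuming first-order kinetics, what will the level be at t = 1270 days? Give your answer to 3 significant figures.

Over Δt = 880 − 356 = 524 days, the level fell by a factor of 250/78.6 ≈ 3.1807.
n = log₂(3.1807) ≈ 1.6693 half-lives, so t½ = 524/1.6693 ≈ 313.9 days.
From t = 880 to t = 1270: 78.6 × (1/2)^((1270−880)/313.9) ≈ 33.221 μg/L.

33.2 μg/L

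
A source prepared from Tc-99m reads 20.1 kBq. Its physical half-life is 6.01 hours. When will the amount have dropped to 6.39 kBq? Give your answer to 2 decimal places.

Fraction remaining = 6.39/20.1 ≈ 0.31791.
n = log₂(20.1/6.39) = ln(3.1455)/ln 2 ≈ 1.6533 half-lives.
t = n × t½ = 1.6533 × 6.01 ≈ 9.9364 hours.

9.94 hours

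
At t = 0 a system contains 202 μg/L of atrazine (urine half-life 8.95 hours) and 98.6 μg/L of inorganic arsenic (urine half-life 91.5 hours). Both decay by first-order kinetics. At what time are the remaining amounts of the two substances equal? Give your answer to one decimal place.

10.3 hours

Set 202·(1/2)^(t/8.95) = 98.6·(1/2)^(t/91.5).
Taking log₂: log₂(202/98.6) = t·(1/8.95 − 1/91.5).
log₂(2.0487) = 1.0347; 1/8.95 − 1/91.5 = 0.1008.
t = 1.0347 / 0.1008 ≈ 10.265 hours.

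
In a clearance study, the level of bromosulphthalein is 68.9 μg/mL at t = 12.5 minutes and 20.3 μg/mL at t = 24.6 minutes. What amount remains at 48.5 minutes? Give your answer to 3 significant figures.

Over Δt = 24.6 − 12.5 = 12.1 minutes, the level fell by a factor of 68.9/20.3 ≈ 3.3941.
n = log₂(3.3941) ≈ 1.763 half-lives, so t½ = 12.1/1.763 ≈ 6.8632 minutes.
From t = 24.6 to t = 48.5: 20.3 × (1/2)^((48.5−24.6)/6.8632) ≈ 1.8164 μg/mL.

1.82 μg/mL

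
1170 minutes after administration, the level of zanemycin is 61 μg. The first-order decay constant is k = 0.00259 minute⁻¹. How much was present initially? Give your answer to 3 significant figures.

t½ = ln 2 / k = 0.69315 / 0.00259 ≈ 267.62 minutes.
Number of half-lives elapsed: n = 1170/267.62 ≈ 4.3718.
A₀ = A × 2^n = 61 × 2^4.3718 = 61 × 20.703 ≈ 1262.9 μg.

1260 μg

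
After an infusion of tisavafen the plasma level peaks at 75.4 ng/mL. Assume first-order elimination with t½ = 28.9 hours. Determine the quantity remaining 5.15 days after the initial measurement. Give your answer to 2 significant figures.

3.9 ng/mL

Convert the elapsed time: 5.15 days = 123.6 hours.
Number of half-lives: n = 123.6/28.9 ≈ 4.2768.
Remaining = 75.4 × (1/2)^4.2768 = 75.4 × 0.051588 ≈ 3.8897 ng/mL.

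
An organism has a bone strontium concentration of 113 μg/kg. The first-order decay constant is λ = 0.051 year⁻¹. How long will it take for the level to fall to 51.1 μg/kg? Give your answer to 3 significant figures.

15.6 years

t½ = ln 2 / λ = 0.69315 / 0.051 ≈ 13.591 years.
Fraction remaining = 51.1/113 ≈ 0.45221.
n = log₂(113/51.1) = ln(2.2114)/ln 2 ≈ 1.1449 half-lives.
t = n × t½ = 1.1449 × 13.591 ≈ 15.561 years.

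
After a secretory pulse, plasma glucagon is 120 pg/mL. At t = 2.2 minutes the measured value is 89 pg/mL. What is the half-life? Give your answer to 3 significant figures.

5.10 minutes

A/A₀ = 89/120 ≈ 0.74167.
n = log₂(1.3483) ≈ 0.43116 half-lives elapsed in 2.2 minutes.
t½ = 2.2/0.43116 ≈ 5.1025 minutes.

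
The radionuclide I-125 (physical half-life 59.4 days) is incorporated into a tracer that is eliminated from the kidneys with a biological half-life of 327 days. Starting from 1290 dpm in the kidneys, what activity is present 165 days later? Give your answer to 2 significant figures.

130 dpm

1/t_eff = 1/t_phys + 1/t_biol = 1/59.4 + 1/327 = 0.019893 per day.
t_eff = 59.4 × 327 / (59.4 + 327) ≈ 50.269 days.
Remaining = 1290 × (1/2)^(165/50.269) = 1290 × (1/2)^3.2824 ≈ 132.59 dpm.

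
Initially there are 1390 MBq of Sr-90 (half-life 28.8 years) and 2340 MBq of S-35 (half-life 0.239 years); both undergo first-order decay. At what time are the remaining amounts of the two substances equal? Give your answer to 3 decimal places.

Set 1390·(1/2)^(t/28.8) = 2340·(1/2)^(t/0.239).
Taking log₂: log₂(1390/2340) = t·(1/28.8 − 1/0.239).
log₂(0.59402) = -0.75142; 1/28.8 − 1/0.239 = -4.1494.
t = -0.75142 / -4.1494 ≈ 0.18109 years.

0.181 years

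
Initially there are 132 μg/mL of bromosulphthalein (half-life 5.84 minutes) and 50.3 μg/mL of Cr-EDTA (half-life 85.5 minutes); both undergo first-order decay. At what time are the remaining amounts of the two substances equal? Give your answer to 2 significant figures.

8.7 minutes

Set 132·(1/2)^(t/5.84) = 50.3·(1/2)^(t/85.5).
Taking log₂: log₂(132/50.3) = t·(1/5.84 − 1/85.5).
log₂(2.6243) = 1.3919; 1/5.84 − 1/85.5 = 0.15954.
t = 1.3919 / 0.15954 ≈ 8.7247 minutes.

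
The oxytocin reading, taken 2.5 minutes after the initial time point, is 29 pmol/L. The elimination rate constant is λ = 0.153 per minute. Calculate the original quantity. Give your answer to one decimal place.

t½ = ln 2 / λ = 0.69315 / 0.153 ≈ 4.5304 minutes.
Number of half-lives elapsed: n = 2.5/4.5304 ≈ 0.55183.
A₀ = A × 2^n = 29 × 2^0.55183 = 29 × 1.4659 ≈ 42.512 pmol/L.

42.5 pmol/L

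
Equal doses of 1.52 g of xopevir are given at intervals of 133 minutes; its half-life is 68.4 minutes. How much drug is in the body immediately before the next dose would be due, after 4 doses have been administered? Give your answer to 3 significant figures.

The 4 doses were given 532, 399, 266, 133 minutes ago.
Total = 1.52·(1/2)^(532/68.4) + 1.52·(1/2)^(399/68.4) + 1.52·(1/2)^(266/68.4) + 1.52·(1/2)^(133/68.4)
      = 0.0069263 + 0.026658 + 0.10261 + 0.39492 ≈ 0.53111 g.

0.531 g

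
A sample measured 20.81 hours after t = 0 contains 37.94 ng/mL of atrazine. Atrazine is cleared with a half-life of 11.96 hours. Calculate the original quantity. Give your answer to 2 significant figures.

130 ng/mL

Number of half-lives elapsed: n = 20.81/11.96 ≈ 1.74.
A₀ = A × 2^n = 37.94 × 2^1.74 = 37.94 × 3.3403 ≈ 126.73 ng/mL.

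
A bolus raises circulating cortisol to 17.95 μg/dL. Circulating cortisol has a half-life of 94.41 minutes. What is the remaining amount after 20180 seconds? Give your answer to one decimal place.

Convert the elapsed time: 20180 seconds = 336.333 minutes.
Number of half-lives: n = 336.333/94.41 ≈ 3.5625.
Remaining = 17.95 × (1/2)^3.5625 = 17.95 × 0.084642 ≈ 1.5193 μg/dL.

1.5 μg/dL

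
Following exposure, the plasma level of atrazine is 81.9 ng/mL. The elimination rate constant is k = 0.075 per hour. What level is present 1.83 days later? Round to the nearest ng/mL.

t½ = ln 2 / k = 0.69315 / 0.075 ≈ 9.242 hours.
Convert the elapsed time: 1.83 days = 43.92 hours.
Number of half-lives: n = 43.92/9.242 ≈ 4.7522.
Remaining = 81.9 × (1/2)^4.7522 = 81.9 × 0.037105 ≈ 3.0389 ng/mL.

3 ng/mL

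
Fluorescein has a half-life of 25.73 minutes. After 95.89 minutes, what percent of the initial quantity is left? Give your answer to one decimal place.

7.6%

n = 95.89/25.73 ≈ 3.7268 half-lives.
Fraction remaining = (1/2)^3.7268 ≈ 0.075531, i.e. 7.5531%.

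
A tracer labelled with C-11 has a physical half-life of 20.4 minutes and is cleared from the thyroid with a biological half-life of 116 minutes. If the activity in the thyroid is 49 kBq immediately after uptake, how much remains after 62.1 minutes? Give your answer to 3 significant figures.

1/t_eff = 1/t_phys + 1/t_biol = 1/20.4 + 1/116 = 0.05764 per minute.
t_eff = 20.4 × 116 / (20.4 + 116) ≈ 17.349 minutes.
Remaining = 49 × (1/2)^(62.1/17.349) = 49 × (1/2)^3.5795 ≈ 4.0989 kBq.

4.10 kBq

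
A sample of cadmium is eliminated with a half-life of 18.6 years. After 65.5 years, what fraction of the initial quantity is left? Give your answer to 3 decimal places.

0.087

n = 65.5/18.6 ≈ 3.5215 half-lives.
Fraction remaining = (1/2)^3.5215 ≈ 0.087081.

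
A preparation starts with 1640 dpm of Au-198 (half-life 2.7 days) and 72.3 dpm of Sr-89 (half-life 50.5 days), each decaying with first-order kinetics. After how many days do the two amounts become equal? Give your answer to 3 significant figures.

12.8 days

Set 1640·(1/2)^(t/2.7) = 72.3·(1/2)^(t/50.5).
Taking log₂: log₂(1640/72.3) = t·(1/2.7 − 1/50.5).
log₂(22.683) = 4.5036; 1/2.7 − 1/50.5 = 0.35057.
t = 4.5036 / 0.35057 ≈ 12.846 days.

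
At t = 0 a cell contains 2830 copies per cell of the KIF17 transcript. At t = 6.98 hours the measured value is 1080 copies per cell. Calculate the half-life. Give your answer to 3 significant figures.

A/A₀ = 1080/2830 ≈ 0.38163.
n = log₂(2.6204) ≈ 1.3898 half-lives elapsed in 6.98 hours.
t½ = 6.98/1.3898 ≈ 5.0224 hours.

5.02 hours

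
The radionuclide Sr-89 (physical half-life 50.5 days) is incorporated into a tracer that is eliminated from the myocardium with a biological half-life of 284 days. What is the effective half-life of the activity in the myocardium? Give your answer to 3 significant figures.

1/t_eff = 1/t_phys + 1/t_biol = 1/50.5 + 1/284 = 0.023323 per day.
t_eff = 50.5 × 284 / (50.5 + 284) ≈ 42.876 days.

42.9 days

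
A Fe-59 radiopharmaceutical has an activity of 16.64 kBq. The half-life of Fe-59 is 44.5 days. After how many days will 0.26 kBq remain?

0.26/16.64 = 1/64, so 6 half-lives have elapsed.
t = 6 × 44.5 = 267 days.

267 days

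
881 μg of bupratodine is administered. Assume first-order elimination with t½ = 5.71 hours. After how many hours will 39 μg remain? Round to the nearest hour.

26 hours

Fraction remaining = 39/881 ≈ 0.044268.
n = log₂(881/39) = ln(22.59)/ln 2 ≈ 4.4976 half-lives.
t = n × t½ = 4.4976 × 5.71 ≈ 25.681 hours.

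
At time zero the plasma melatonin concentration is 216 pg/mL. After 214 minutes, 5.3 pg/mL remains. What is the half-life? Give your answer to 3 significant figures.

A/A₀ = 5.3/216 ≈ 0.024537.
n = log₂(40.755) ≈ 5.3489 half-lives elapsed in 214 minutes.
t½ = 214/5.3489 ≈ 40.008 minutes.

40.0 minutes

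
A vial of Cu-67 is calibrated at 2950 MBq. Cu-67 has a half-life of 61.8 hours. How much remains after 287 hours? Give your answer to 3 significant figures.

Number of half-lives: n = 287/61.8 ≈ 4.644.
Remaining = 2950 × (1/2)^4.644 = 2950 × 0.039996 ≈ 117.99 MBq.

118 MBq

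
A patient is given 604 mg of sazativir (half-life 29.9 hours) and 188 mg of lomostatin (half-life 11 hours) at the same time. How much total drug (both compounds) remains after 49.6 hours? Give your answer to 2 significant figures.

sazativir: 604 × (1/2)^(49.6/29.9) = 604 × (1/2)^1.6589 ≈ 191.28 mg.
lomostatin: 188 × (1/2)^(49.6/11) = 188 × (1/2)^4.5091 ≈ 8.2563 mg.
Total = 191.28 + 8.2563 ≈ 199.54 mg.

200 mg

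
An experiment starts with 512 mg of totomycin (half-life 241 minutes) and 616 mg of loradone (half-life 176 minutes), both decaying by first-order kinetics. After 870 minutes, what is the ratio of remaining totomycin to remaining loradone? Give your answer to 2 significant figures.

totomycin: 512 × (1/2)^(870/241) = 512 × (1/2)^3.61 ≈ 41.934 mg.
loradone: 616 × (1/2)^(870/176) = 616 × (1/2)^4.9432 ≈ 20.023 mg.
Ratio ≈ 41.934 / 20.023 ≈ 2.0943.

2.1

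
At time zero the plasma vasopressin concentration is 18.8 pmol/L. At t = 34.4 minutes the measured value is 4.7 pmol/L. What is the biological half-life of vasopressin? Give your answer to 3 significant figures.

17.2 minutes

A/A₀ = 4.7/18.8 ≈ 0.25.
n = log₂(4) ≈ 2 half-lives elapsed in 34.4 minutes.
t½ = 34.4/2 ≈ 17.2 minutes.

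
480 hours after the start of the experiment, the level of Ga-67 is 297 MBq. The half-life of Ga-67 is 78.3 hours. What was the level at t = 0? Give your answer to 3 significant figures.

Number of half-lives elapsed: n = 480/78.3 ≈ 6.1303.
A₀ = A × 2^n = 297 × 2^6.1303 = 297 × 70.048 ≈ 20804 MBq.

20800 MBq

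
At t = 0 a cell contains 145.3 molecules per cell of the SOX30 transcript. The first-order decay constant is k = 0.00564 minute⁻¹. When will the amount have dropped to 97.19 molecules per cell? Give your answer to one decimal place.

71.3 minutes

t½ = ln 2 / k = 0.69315 / 0.00564 ≈ 122.9 minutes.
Fraction remaining = 97.19/145.3 ≈ 0.66889.
n = log₂(145.3/97.19) = ln(1.495)/ln 2 ≈ 0.58015 half-lives.
t = n × t½ = 0.58015 × 122.9 ≈ 71.3 minutes.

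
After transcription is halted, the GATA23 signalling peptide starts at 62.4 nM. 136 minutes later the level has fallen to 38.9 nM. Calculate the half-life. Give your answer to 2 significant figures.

A/A₀ = 38.9/62.4 ≈ 0.6234.
n = log₂(1.6041) ≈ 0.68178 half-lives elapsed in 136 minutes.
t½ = 136/0.68178 ≈ 199.48 minutes.

200 minutes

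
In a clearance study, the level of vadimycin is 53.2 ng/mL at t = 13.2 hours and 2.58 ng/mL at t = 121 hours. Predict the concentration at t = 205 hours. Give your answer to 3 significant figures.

Over Δt = 121 − 13.2 = 107.8 hours, the level fell by a factor of 53.2/2.58 ≈ 20.62.
n = log₂(20.62) ≈ 4.366 half-lives, so t½ = 107.8/4.366 ≈ 24.691 hours.
From t = 121 to t = 205: 2.58 × (1/2)^((205−121)/24.691) ≈ 0.24406 ng/mL.

0.244 ng/mL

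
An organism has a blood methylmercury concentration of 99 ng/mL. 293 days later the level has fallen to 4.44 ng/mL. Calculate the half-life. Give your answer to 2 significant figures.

A/A₀ = 4.44/99 ≈ 0.044848.
n = log₂(22.297) ≈ 4.4788 half-lives elapsed in 293 days.
t½ = 293/4.4788 ≈ 65.419 days.

65 days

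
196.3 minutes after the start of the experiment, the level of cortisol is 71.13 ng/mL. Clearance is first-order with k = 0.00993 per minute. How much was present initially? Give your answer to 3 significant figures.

t½ = ln 2 / k = 0.69315 / 0.00993 ≈ 69.803 minutes.
Number of half-lives elapsed: n = 196.3/69.803 ≈ 2.8122.
A₀ = A × 2^n = 71.13 × 2^2.8122 = 71.13 × 7.0235 ≈ 499.58 ng/mL.

500 ng/mL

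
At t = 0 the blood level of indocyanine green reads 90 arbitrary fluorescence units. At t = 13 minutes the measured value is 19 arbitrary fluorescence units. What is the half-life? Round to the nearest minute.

6 minutes

A/A₀ = 19/90 ≈ 0.21111.
n = log₂(4.7368) ≈ 2.2439 half-lives elapsed in 13 minutes.
t½ = 13/2.2439 ≈ 5.7934 minutes.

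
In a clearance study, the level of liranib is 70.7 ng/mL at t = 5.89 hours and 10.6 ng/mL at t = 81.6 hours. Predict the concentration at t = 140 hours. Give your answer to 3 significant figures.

2.45 ng/mL

Over Δt = 81.6 − 5.89 = 75.71 hours, the level fell by a factor of 70.7/10.6 ≈ 6.6698.
n = log₂(6.6698) ≈ 2.7376 half-lives, so t½ = 75.71/2.7376 ≈ 27.655 hours.
From t = 81.6 to t = 140: 10.6 × (1/2)^((140−81.6)/27.655) ≈ 2.4525 ng/mL.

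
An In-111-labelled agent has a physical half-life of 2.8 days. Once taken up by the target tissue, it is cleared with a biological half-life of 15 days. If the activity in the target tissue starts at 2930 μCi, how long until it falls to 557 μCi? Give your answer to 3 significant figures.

1/t_eff = 1/t_phys + 1/t_biol = 1/2.8 + 1/15 = 0.42381 per day.
t_eff = 2.8 × 15 / (2.8 + 15) ≈ 2.3596 days.
n = log₂(2930/557) ≈ 2.3952; t = 2.3952 × 2.3596 ≈ 5.6515 days.

5.65 days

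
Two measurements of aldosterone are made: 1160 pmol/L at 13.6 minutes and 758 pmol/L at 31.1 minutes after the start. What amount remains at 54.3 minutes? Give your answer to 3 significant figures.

431 pmol/L

Over Δt = 31.1 − 13.6 = 17.5 minutes, the level fell by a factor of 1160/758 ≈ 1.5303.
n = log₂(1.5303) ≈ 0.61386 half-lives, so t½ = 17.5/0.61386 ≈ 28.508 minutes.
From t = 31.1 to t = 54.3: 758 × (1/2)^((54.3−31.1)/28.508) ≈ 431.21 pmol/L.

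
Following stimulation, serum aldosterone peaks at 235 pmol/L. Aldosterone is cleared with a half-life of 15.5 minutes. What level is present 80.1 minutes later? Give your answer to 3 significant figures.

6.54 pmol/L

Number of half-lives: n = 80.1/15.5 ≈ 5.1677.
Remaining = 235 × (1/2)^5.1677 = 235 × 0.02782 ≈ 6.5377 pmol/L.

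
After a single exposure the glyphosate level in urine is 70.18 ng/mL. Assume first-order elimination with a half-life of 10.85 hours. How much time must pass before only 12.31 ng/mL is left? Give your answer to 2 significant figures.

Fraction remaining = 12.31/70.18 ≈ 0.17541.
n = log₂(70.18/12.31) = ln(5.7011)/ln 2 ≈ 2.5112 half-lives.
t = n × t½ = 2.5112 × 10.85 ≈ 27.247 hours.

27 hours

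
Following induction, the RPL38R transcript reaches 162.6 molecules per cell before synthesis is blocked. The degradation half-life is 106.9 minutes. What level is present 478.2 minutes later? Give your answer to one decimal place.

Number of half-lives: n = 478.2/106.9 ≈ 4.4733.
Remaining = 162.6 × (1/2)^4.4733 = 162.6 × 0.045018 ≈ 7.32 molecules per cell.

7.3 molecules per cell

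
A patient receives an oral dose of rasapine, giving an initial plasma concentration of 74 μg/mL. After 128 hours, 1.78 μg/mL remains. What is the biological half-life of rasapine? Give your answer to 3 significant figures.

23.8 hours

A/A₀ = 1.78/74 ≈ 0.024054.
n = log₂(41.573) ≈ 5.3776 half-lives elapsed in 128 hours.
t½ = 128/5.3776 ≈ 23.803 hours.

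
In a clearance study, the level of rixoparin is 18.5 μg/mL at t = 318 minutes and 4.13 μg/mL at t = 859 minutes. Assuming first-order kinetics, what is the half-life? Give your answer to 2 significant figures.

250 minutes

Over Δt = 859 − 318 = 541 minutes, the level fell by a factor of 18.5/4.13 ≈ 4.4794.
n = log₂(4.4794) ≈ 2.1633 half-lives, so t½ = 541/2.1633 ≈ 250.08 minutes.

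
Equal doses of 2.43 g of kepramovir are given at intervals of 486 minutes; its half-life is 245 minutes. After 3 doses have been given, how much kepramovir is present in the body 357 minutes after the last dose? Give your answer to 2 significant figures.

The 3 doses were given 1329, 843, 357 minutes ago.
Total = 2.43·(1/2)^(1329/245) + 2.43·(1/2)^(843/245) + 2.43·(1/2)^(357/245)
      = 0.056581 + 0.22378 + 0.88504 ≈ 1.1654 g.

1.2 g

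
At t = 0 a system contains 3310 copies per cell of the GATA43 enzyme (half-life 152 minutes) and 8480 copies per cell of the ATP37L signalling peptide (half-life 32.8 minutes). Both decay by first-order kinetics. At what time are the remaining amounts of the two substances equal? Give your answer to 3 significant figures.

Set 3310·(1/2)^(t/152) = 8480·(1/2)^(t/32.8).
Taking log₂: log₂(3310/8480) = t·(1/152 − 1/32.8).
log₂(0.39033) = -1.3572; 1/152 − 1/32.8 = -0.023909.
t = -1.3572 / -0.023909 ≈ 56.767 minutes.

56.8 minutes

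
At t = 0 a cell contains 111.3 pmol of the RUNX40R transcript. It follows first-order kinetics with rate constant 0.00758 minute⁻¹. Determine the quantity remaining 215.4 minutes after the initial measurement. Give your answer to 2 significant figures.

22 pmol

t½ = ln 2 / k = 0.69315 / 0.00758 ≈ 91.444 minutes.
Number of half-lives: n = 215.4/91.444 ≈ 2.3555.
Remaining = 111.3 × (1/2)^2.3555 = 111.3 × 0.1954 ≈ 21.747 pmol.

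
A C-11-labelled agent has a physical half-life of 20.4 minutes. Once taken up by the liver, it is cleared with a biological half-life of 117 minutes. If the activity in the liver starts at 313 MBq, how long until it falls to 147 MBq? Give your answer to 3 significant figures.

18.9 minutes

1/t_eff = 1/t_phys + 1/t_biol = 1/20.4 + 1/117 = 0.057567 per minute.
t_eff = 20.4 × 117 / (20.4 + 117) ≈ 17.371 minutes.
n = log₂(313/147) ≈ 1.0903; t = 1.0903 × 17.371 ≈ 18.941 minutes.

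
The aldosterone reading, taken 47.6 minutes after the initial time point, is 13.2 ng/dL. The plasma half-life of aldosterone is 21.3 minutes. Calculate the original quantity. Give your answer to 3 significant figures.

62.1 ng/dL

Number of half-lives elapsed: n = 47.6/21.3 ≈ 2.2347.
A₀ = A × 2^n = 13.2 × 2^2.2347 = 13.2 × 4.7068 ≈ 62.13 ng/dL.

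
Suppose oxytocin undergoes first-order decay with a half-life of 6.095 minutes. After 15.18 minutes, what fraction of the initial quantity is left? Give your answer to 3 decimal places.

0.178

n = 15.18/6.095 ≈ 2.4906 half-lives.
Fraction remaining = (1/2)^2.4906 ≈ 0.17794.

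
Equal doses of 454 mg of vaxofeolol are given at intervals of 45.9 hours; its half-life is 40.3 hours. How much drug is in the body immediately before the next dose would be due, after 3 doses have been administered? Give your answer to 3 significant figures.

The 3 doses were given 137.7, 91.8, 45.9 hours ago.
Total = 454·(1/2)^(137.7/40.3) + 454·(1/2)^(91.8/40.3) + 454·(1/2)^(45.9/40.3)
      = 42.508 + 93.613 + 206.16 ≈ 342.28 mg.

342 mg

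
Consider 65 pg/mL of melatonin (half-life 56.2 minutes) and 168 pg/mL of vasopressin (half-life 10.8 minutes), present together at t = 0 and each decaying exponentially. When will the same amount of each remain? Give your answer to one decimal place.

Set 65·(1/2)^(t/56.2) = 168·(1/2)^(t/10.8).
Taking log₂: log₂(65/168) = t·(1/56.2 − 1/10.8).
log₂(0.3869) = -1.3699; 1/56.2 − 1/10.8 = -0.074799.
t = -1.3699 / -0.074799 ≈ 18.315 minutes.

18.3 minutes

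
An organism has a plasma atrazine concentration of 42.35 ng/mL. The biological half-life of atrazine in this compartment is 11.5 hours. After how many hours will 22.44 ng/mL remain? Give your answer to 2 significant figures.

11 hours

Fraction remaining = 22.44/42.35 ≈ 0.52987.
n = log₂(42.35/22.44) = ln(1.8873)/ln 2 ≈ 0.91629 half-lives.
t = n × t½ = 0.91629 × 11.5 ≈ 10.537 hours.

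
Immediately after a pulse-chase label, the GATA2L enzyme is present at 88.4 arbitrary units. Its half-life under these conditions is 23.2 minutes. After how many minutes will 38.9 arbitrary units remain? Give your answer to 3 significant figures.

Fraction remaining = 38.9/88.4 ≈ 0.44005.
n = log₂(88.4/38.9) = ln(2.2725)/ln 2 ≈ 1.1843 half-lives.
t = n × t½ = 1.1843 × 23.2 ≈ 27.475 minutes.

27.5 minutes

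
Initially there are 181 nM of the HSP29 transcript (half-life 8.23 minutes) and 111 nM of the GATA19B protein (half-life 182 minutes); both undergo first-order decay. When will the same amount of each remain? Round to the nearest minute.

6 minutes

Set 181·(1/2)^(t/8.23) = 111·(1/2)^(t/182).
Taking log₂: log₂(181/111) = t·(1/8.23 − 1/182).
log₂(1.6306) = 0.70543; 1/8.23 − 1/182 = 0.11601.
t = 0.70543 / 0.11601 ≈ 6.0807 minutes.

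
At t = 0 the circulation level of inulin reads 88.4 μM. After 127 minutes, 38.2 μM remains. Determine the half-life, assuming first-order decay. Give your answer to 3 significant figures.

105 minutes

A/A₀ = 38.2/88.4 ≈ 0.43213.
n = log₂(2.3141) ≈ 1.2105 half-lives elapsed in 127 minutes.
t½ = 127/1.2105 ≈ 104.92 minutes.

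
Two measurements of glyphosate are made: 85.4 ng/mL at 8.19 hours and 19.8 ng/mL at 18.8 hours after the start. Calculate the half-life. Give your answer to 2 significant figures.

Over Δt = 18.8 − 8.19 = 10.61 hours, the level fell by a factor of 85.4/19.8 ≈ 4.3131.
n = log₂(4.3131) ≈ 2.1087 half-lives, so t½ = 10.61/2.1087 ≈ 5.0315 hours.

5.0 hours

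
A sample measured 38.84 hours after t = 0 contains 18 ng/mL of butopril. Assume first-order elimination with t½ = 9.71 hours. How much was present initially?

Number of half-lives elapsed: n = 38.84/9.71 ≈ 4.
A₀ = A × 2^n = 18 × 2^4 = 18 × 16 ≈ 288 ng/mL.

288 ng/mL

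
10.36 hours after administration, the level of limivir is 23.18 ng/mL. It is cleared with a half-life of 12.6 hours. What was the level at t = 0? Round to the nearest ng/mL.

41 ng/mL

Number of half-lives elapsed: n = 10.36/12.6 ≈ 0.82222.
A₀ = A × 2^n = 23.18 × 2^0.82222 = 23.18 × 1.7681 ≈ 40.985 ng/mL.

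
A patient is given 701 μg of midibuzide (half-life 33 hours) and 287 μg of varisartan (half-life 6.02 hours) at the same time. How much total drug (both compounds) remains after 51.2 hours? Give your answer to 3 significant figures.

240 μg

midibuzide: 701 × (1/2)^(51.2/33) = 701 × (1/2)^1.5515 ≈ 239.15 μg.
varisartan: 287 × (1/2)^(51.2/6.02) = 287 × (1/2)^8.505 ≈ 0.79 μg.
Total = 239.15 + 0.79 ≈ 239.94 μg.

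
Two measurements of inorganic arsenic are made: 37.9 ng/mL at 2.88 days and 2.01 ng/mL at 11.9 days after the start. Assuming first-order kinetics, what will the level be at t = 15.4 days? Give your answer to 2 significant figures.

Over Δt = 11.9 − 2.88 = 9.02 days, the level fell by a factor of 37.9/2.01 ≈ 18.856.
n = log₂(18.856) ≈ 4.2369 half-lives, so t½ = 9.02/4.2369 ≈ 2.1289 days.
From t = 11.9 to t = 15.4: 2.01 × (1/2)^((15.4−11.9)/2.1289) ≈ 0.64312 ng/mL.

0.64 ng/mL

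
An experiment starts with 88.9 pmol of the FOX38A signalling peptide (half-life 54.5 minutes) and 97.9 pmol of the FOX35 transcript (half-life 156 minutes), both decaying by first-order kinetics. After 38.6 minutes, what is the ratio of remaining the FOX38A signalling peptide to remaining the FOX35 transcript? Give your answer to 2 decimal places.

FOX38A signalling peptide: 88.9 × (1/2)^(38.6/54.5) = 88.9 × (1/2)^0.70826 ≈ 54.412 pmol.
FOX35 transcript: 97.9 × (1/2)^(38.6/156) = 97.9 × (1/2)^0.24744 ≈ 82.47 pmol.
Ratio ≈ 54.412 / 82.47 ≈ 0.65978.

0.66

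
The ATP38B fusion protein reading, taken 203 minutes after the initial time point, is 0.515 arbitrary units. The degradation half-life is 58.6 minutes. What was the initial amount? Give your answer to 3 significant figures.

5.68 arbitrary units

Number of half-lives elapsed: n = 203/58.6 ≈ 3.4642.
A₀ = A × 2^n = 0.515 × 2^3.4642 = 0.515 × 11.036 ≈ 5.6836 arbitrary units.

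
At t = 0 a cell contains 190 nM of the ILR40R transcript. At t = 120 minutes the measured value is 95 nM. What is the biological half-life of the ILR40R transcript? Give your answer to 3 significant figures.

A/A₀ = 95/190 ≈ 0.5.
n = log₂(2) ≈ 1 half-life elapsed in 120 minutes.
t½ = 120/1 ≈ 120 minutes.

120 minutes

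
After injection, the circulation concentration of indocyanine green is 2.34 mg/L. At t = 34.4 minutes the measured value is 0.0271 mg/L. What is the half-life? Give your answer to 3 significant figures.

5.35 minutes

A/A₀ = 0.0271/2.34 ≈ 0.011581.
n = log₂(86.347) ≈ 6.4321 half-lives elapsed in 34.4 minutes.
t½ = 34.4/6.4321 ≈ 5.3482 minutes.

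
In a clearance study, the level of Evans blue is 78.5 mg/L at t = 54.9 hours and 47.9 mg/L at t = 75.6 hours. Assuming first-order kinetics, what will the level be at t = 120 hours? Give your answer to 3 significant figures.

16.6 mg/L

Over Δt = 75.6 − 54.9 = 20.7 hours, the level fell by a factor of 78.5/47.9 ≈ 1.6388.
n = log₂(1.6388) ≈ 0.71267 half-lives, so t½ = 20.7/0.71267 ≈ 29.046 hours.
From t = 75.6 to t = 120: 47.9 × (1/2)^((120−75.6)/29.046) ≈ 16.603 mg/L.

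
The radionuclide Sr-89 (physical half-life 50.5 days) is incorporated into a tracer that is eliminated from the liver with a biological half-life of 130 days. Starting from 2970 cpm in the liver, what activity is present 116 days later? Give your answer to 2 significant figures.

330 cpm

1/t_eff = 1/t_phys + 1/t_biol = 1/50.5 + 1/130 = 0.027494 per day.
t_eff = 50.5 × 130 / (50.5 + 130) ≈ 36.371 days.
Remaining = 2970 × (1/2)^(116/36.371) = 2970 × (1/2)^3.1893 ≈ 325.59 cpm.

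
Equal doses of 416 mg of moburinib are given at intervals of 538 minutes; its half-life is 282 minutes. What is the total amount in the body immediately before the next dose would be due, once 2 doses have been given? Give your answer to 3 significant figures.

The 2 doses were given 1076, 538 minutes ago.
Total = 416·(1/2)^(1076/282) + 416·(1/2)^(538/282)
      = 29.545 + 110.86 ≈ 140.41 mg.

140 mg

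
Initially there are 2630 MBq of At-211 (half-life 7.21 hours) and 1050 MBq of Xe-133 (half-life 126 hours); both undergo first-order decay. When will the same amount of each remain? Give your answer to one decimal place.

Set 2630·(1/2)^(t/7.21) = 1050·(1/2)^(t/126).
Taking log₂: log₂(2630/1050) = t·(1/7.21 − 1/126).
log₂(2.5048) = 1.3247; 1/7.21 − 1/126 = 0.13076.
t = 1.3247 / 0.13076 ≈ 10.131 hours.

10.1 hours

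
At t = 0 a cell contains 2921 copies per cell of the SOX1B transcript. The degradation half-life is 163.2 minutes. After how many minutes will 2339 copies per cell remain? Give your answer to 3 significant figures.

52.3 minutes

Fraction remaining = 2339/2921 ≈ 0.80075.
n = log₂(2921/2339) = ln(1.2488)/ln 2 ≈ 0.32057 half-lives.
t = n × t½ = 0.32057 × 163.2 ≈ 52.317 minutes.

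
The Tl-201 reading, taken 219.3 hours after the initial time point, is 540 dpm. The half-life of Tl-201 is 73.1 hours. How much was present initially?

Number of half-lives elapsed: n = 219.3/73.1 ≈ 3.
A₀ = A × 2^n = 540 × 2^3 = 540 × 8 ≈ 4320 dpm.

4320 dpm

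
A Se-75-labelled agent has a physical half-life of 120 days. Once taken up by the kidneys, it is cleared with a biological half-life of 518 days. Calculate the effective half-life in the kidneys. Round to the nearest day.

1/t_eff = 1/t_phys + 1/t_biol = 1/120 + 1/518 = 0.010264 per day.
t_eff = 120 × 518 / (120 + 518) ≈ 97.429 days.

97 days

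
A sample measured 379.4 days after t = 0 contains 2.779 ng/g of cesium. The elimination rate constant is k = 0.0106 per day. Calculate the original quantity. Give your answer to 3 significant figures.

t½ = ln 2 / k = 0.69315 / 0.0106 ≈ 65.391 days.
Number of half-lives elapsed: n = 379.4/65.391 ≈ 5.802.
A₀ = A × 2^n = 2.779 × 2^5.802 = 2.779 × 55.793 ≈ 155.05 ng/g.

155 ng/g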